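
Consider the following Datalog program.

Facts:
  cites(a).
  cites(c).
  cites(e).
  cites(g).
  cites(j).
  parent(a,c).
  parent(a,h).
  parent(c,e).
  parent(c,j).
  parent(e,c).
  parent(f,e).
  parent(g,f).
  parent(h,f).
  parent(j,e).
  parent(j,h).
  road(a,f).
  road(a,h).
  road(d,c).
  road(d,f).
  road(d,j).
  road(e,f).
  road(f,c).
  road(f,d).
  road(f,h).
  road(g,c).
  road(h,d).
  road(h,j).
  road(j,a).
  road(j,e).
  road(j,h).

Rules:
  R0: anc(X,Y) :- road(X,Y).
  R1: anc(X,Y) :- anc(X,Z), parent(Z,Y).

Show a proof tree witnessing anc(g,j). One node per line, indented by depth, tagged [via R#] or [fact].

anc(g,j)  [via R1]
  anc(g,c)  [via R0]
    road(g,c)  [fact]
  parent(c,j)  [fact]

round 1: derive anc(a,f) via R0 from road(a,f)
round 1: derive anc(a,h) via R0 from road(a,h)
round 1: derive anc(d,c) via R0 from road(d,c)
round 1: derive anc(d,f) via R0 from road(d,f)
round 1: derive anc(d,j) via R0 from road(d,j)
round 1: derive anc(e,f) via R0 from road(e,f)
round 1: derive anc(f,c) via R0 from road(f,c)
round 1: derive anc(f,d) via R0 from road(f,d)
round 1: derive anc(f,h) via R0 from road(f,h)
round 1: derive anc(g,c) via R0 from road(g,c)
round 1: derive anc(h,d) via R0 from road(h,d)
round 1: derive anc(h,j) via R0 from road(h,j)
round 1: derive anc(j,a) via R0 from road(j,a)
round 1: derive anc(j,e) via R0 from road(j,e)
round 1: derive anc(j,h) via R0 from road(j,h)
round 2: derive anc(a,e) via R1 from anc(a,f), parent(f,e)
round 2: derive anc(d,e) via R1 from anc(d,c), parent(c,e)
round 2: derive anc(d,h) via R1 from anc(d,j), parent(j,h)
round 2: derive anc(e,e) via R1 from anc(e,f), parent(f,e)
round 2: derive anc(f,e) via R1 from anc(f,c), parent(c,e)
round 2: derive anc(f,f) via R1 from anc(f,h), parent(h,f)
round 2: derive anc(f,j) via R1 from anc(f,c), parent(c,j)
round 2: derive anc(g,e) via R1 from anc(g,c), parent(c,e)
round 2: derive anc(g,j) via R1 from anc(g,c), parent(c,j)
round 2: derive anc(h,e) via R1 from anc(h,j), parent(j,e)
round 2: derive anc(h,h) via R1 from anc(h,j), parent(j,h)
round 2: derive anc(j,c) via R1 from anc(j,a), parent(a,c)
round 2: derive anc(j,f) via R1 from anc(j,h), parent(h,f)
round 3: derive anc(a,c) via R1 from anc(a,e), parent(e,c)
round 3: derive anc(e,c) via R1 from anc(e,e), parent(e,c)
round 3: derive anc(g,h) via R1 from anc(g,j), parent(j,h)
round 3: derive anc(h,c) via R1 from anc(h,e), parent(e,c)
round 3: derive anc(h,f) via R1 from anc(h,h), parent(h,f)
round 3: derive anc(j,j) via R1 from anc(j,c), parent(c,j)
round 4: derive anc(a,j) via R1 from anc(a,c), parent(c,j)
round 4: derive anc(e,j) via R1 from anc(e,c), parent(c,j)
round 4: derive anc(g,f) via R1 from anc(g,h), parent(h,f)
round 5: derive anc(e,h) via R1 from anc(e,j), parent(j,h)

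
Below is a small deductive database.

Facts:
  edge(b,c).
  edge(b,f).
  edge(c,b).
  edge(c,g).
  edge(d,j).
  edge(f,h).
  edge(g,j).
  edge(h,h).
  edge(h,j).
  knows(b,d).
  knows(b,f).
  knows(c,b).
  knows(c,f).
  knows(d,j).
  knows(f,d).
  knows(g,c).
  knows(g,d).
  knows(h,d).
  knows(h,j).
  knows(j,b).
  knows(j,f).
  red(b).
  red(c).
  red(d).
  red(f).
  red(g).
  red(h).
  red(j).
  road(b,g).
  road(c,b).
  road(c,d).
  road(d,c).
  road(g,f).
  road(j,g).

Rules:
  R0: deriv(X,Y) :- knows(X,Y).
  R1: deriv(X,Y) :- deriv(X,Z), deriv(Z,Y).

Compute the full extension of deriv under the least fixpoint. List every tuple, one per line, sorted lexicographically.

round 1: derive deriv(b,d) via R0 from knows(b,d)
round 1: derive deriv(b,f) via R0 from knows(b,f)
round 1: derive deriv(c,b) via R0 from knows(c,b)
round 1: derive deriv(c,f) via R0 from knows(c,f)
round 1: derive deriv(d,j) via R0 from knows(d,j)
round 1: derive deriv(f,d) via R0 from knows(f,d)
round 1: derive deriv(g,c) via R0 from knows(g,c)
round 1: derive deriv(g,d) via R0 from knows(g,d)
round 1: derive deriv(h,d) via R0 from knows(h,d)
round 1: derive deriv(h,j) via R0 from knows(h,j)
round 1: derive deriv(j,b) via R0 from knows(j,b)
round 1: derive deriv(j,f) via R0 from knows(j,f)
round 2: derive deriv(b,j) via R1 from deriv(b,d), deriv(d,j)
round 2: derive deriv(c,d) via R1 from deriv(c,b), deriv(b,d)
round 2: derive deriv(d,b) via R1 from deriv(d,j), deriv(j,b)
round 2: derive deriv(d,f) via R1 from deriv(d,j), deriv(j,f)
round 2: derive deriv(f,j) via R1 from deriv(f,d), deriv(d,j)
round 2: derive deriv(g,b) via R1 from deriv(g,c), deriv(c,b)
round 2: derive deriv(g,f) via R1 from deriv(g,c), deriv(c,f)
round 2: derive deriv(g,j) via R1 from deriv(g,d), deriv(d,j)
round 2: derive deriv(h,b) via R1 from deriv(h,j), deriv(j,b)
round 2: derive deriv(h,f) via R1 from deriv(h,j), deriv(j,f)
round 2: derive deriv(j,d) via R1 from deriv(j,b), deriv(b,d)
round 3: derive deriv(b,b) via R1 from deriv(b,d), deriv(d,b)
round 3: derive deriv(c,j) via R1 from deriv(c,b), deriv(b,j)
round 3: derive deriv(d,d) via R1 from deriv(d,b), deriv(b,d)
round 3: derive deriv(f,b) via R1 from deriv(f,d), deriv(d,b)
round 3: derive deriv(f,f) via R1 from deriv(f,d), deriv(d,f)
round 3: derive deriv(j,j) via R1 from deriv(j,b), deriv(b,j)

deriv(b,b)
deriv(b,d)
deriv(b,f)
deriv(b,j)
deriv(c,b)
deriv(c,d)
deriv(c,f)
deriv(c,j)
deriv(d,b)
deriv(d,d)
deriv(d,f)
deriv(d,j)
deriv(f,b)
deriv(f,d)
deriv(f,f)
deriv(f,j)
deriv(g,b)
deriv(g,c)
deriv(g,d)
deriv(g,f)
deriv(g,j)
deriv(h,b)
deriv(h,d)
deriv(h,f)
deriv(h,j)
deriv(j,b)
deriv(j,d)
deriv(j,f)
deriv(j,j)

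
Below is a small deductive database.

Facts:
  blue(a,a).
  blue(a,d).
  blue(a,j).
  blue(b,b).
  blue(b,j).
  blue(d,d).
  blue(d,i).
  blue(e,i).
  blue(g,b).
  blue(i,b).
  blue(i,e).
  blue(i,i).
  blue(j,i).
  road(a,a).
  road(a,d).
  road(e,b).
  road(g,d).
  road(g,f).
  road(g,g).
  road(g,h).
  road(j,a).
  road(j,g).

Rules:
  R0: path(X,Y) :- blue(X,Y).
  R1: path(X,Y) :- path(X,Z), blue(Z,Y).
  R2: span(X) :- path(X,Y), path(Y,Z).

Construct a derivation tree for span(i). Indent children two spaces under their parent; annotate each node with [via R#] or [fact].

round 1: derive path(a,a) via R0 from blue(a,a)
round 1: derive path(a,d) via R0 from blue(a,d)
round 1: derive path(a,j) via R0 from blue(a,j)
round 1: derive path(b,b) via R0 from blue(b,b)
round 1: derive path(b,j) via R0 from blue(b,j)
round 1: derive path(d,d) via R0 from blue(d,d)
round 1: derive path(d,i) via R0 from blue(d,i)
round 1: derive path(e,i) via R0 from blue(e,i)
round 1: derive path(g,b) via R0 from blue(g,b)
round 1: derive path(i,b) via R0 from blue(i,b)
round 1: derive path(i,e) via R0 from blue(i,e)
round 1: derive path(i,i) via R0 from blue(i,i)
round 1: derive path(j,i) via R0 from blue(j,i)
round 2: derive path(a,i) via R1 from path(a,d), blue(d,i)
round 2: derive path(b,i) via R1 from path(b,j), blue(j,i)
round 2: derive path(d,b) via R1 from path(d,i), blue(i,b)
round 2: derive path(d,e) via R1 from path(d,i), blue(i,e)
round 2: derive path(e,b) via R1 from path(e,i), blue(i,b)
round 2: derive path(e,e) via R1 from path(e,i), blue(i,e)
round 2: derive path(g,j) via R1 from path(g,b), blue(b,j)
round 2: derive path(i,j) via R1 from path(i,b), blue(b,j)
round 2: derive path(j,b) via R1 from path(j,i), blue(i,b)
round 2: derive path(j,e) via R1 from path(j,i), blue(i,e)
round 2: derive span(a) via R2 from path(a,a), path(a,a)
round 2: derive span(b) via R2 from path(b,b), path(b,b)
round 2: derive span(d) via R2 from path(d,d), path(d,d)
round 2: derive span(e) via R2 from path(e,i), path(i,b)
round 2: derive span(g) via R2 from path(g,b), path(b,b)
round 2: derive span(i) via R2 from path(i,b), path(b,b)
round 2: derive span(j) via R2 from path(j,i), path(i,b)
round 3: derive path(a,b) via R1 from path(a,i), blue(i,b)
round 3: derive path(a,e) via R1 from path(a,i), blue(i,e)
round 3: derive path(b,e) via R1 from path(b,i), blue(i,e)
round 3: derive path(d,j) via R1 from path(d,b), blue(b,j)
round 3: derive path(e,j) via R1 from path(e,b), blue(b,j)
round 3: derive path(g,i) via R1 from path(g,j), blue(j,i)
round 3: derive path(j,j) via R1 from path(j,b), blue(b,j)
round 4: derive path(g,e) via R1 from path(g,i), blue(i,e)

span(i)  [via R2]
  path(i,b)  [via R0]
    blue(i,b)  [fact]
  path(b,b)  [via R0]
    blue(b,b)  [fact]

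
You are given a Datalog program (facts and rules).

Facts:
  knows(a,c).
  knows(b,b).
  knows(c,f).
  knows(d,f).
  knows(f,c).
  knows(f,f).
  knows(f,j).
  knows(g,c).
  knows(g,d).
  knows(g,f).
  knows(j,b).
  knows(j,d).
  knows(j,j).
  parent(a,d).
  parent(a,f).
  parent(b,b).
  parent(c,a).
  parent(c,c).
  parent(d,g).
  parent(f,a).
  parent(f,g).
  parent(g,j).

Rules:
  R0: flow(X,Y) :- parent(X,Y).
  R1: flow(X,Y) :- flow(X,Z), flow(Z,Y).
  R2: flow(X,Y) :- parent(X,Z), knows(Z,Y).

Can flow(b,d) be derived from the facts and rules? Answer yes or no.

round 1: derive flow(a,d) via R0 from parent(a,d)
round 1: derive flow(a,f) via R0 from parent(a,f)
round 1: derive flow(b,b) via R0 from parent(b,b)
round 1: derive flow(c,a) via R0 from parent(c,a)
round 1: derive flow(c,c) via R0 from parent(c,c)
round 1: derive flow(d,g) via R0 from parent(d,g)
round 1: derive flow(f,a) via R0 from parent(f,a)
round 1: derive flow(f,g) via R0 from parent(f,g)
round 1: derive flow(g,j) via R0 from parent(g,j)
round 1: derive flow(a,c) via R2 from parent(a,f), knows(f,c)
round 1: derive flow(a,j) via R2 from parent(a,f), knows(f,j)
round 1: derive flow(c,f) via R2 from parent(c,c), knows(c,f)
round 1: derive flow(d,c) via R2 from parent(d,g), knows(g,c)
round 1: derive flow(d,d) via R2 from parent(d,g), knows(g,d)
round 1: derive flow(d,f) via R2 from parent(d,g), knows(g,f)
round 1: derive flow(f,c) via R2 from parent(f,a), knows(a,c)
round 1: derive flow(f,d) via R2 from parent(f,g), knows(g,d)
round 1: derive flow(f,f) via R2 from parent(f,g), knows(g,f)
round 1: derive flow(g,b) via R2 from parent(g,j), knows(j,b)
round 1: derive flow(g,d) via R2 from parent(g,j), knows(j,d)
round 2: derive flow(a,a) via R1 from flow(a,c), flow(c,a)
round 2: derive flow(a,g) via R1 from flow(a,d), flow(d,g)
round 2: derive flow(c,d) via R1 from flow(c,a), flow(a,d)
round 2: derive flow(c,g) via R1 from flow(c,f), flow(f,g)
round 2: derive flow(c,j) via R1 from flow(c,a), flow(a,j)
round 2: derive flow(d,a) via R1 from flow(d,c), flow(c,a)
round 2: derive flow(d,b) via R1 from flow(d,g), flow(g,b)
round 2: derive flow(d,j) via R1 from flow(d,g), flow(g,j)
round 2: derive flow(f,b) via R1 from flow(f,g), flow(g,b)
round 2: derive flow(f,j) via R1 from flow(f,a), flow(a,j)
round 2: derive flow(g,c) via R1 from flow(g,d), flow(d,c)
round 2: derive flow(g,f) via R1 from flow(g,d), flow(d,f)
round 2: derive flow(g,g) via R1 from flow(g,d), flow(d,g)
round 3: derive flow(a,b) via R1 from flow(a,d), flow(d,b)
round 3: derive flow(c,b) via R1 from flow(c,d), flow(d,b)
round 3: derive flow(g,a) via R1 from flow(g,c), flow(c,a)

no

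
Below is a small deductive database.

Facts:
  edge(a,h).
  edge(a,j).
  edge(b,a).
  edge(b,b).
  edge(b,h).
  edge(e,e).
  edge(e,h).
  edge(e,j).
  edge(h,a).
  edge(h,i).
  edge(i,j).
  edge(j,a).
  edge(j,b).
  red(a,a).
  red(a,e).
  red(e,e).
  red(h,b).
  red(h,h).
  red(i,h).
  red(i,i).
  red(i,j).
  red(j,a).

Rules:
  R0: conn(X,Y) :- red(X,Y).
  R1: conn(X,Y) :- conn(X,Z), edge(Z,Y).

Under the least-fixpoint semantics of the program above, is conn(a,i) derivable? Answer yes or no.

round 1: derive conn(a,a) via R0 from red(a,a)
round 1: derive conn(a,e) via R0 from red(a,e)
round 1: derive conn(e,e) via R0 from red(e,e)
round 1: derive conn(h,b) via R0 from red(h,b)
round 1: derive conn(h,h) via R0 from red(h,h)
round 1: derive conn(i,h) via R0 from red(i,h)
round 1: derive conn(i,i) via R0 from red(i,i)
round 1: derive conn(i,j) via R0 from red(i,j)
round 1: derive conn(j,a) via R0 from red(j,a)
round 2: derive conn(a,h) via R1 from conn(a,a), edge(a,h)
round 2: derive conn(a,j) via R1 from conn(a,a), edge(a,j)
round 2: derive conn(e,h) via R1 from conn(e,e), edge(e,h)
round 2: derive conn(e,j) via R1 from conn(e,e), edge(e,j)
round 2: derive conn(h,a) via R1 from conn(h,b), edge(b,a)
round 2: derive conn(h,i) via R1 from conn(h,h), edge(h,i)
round 2: derive conn(i,a) via R1 from conn(i,h), edge(h,a)
round 2: derive conn(i,b) via R1 from conn(i,j), edge(j,b)
round 2: derive conn(j,h) via R1 from conn(j,a), edge(a,h)
round 2: derive conn(j,j) via R1 from conn(j,a), edge(a,j)
round 3: derive conn(a,b) via R1 from conn(a,j), edge(j,b)
round 3: derive conn(a,i) via R1 from conn(a,h), edge(h,i)
round 3: derive conn(e,a) via R1 from conn(e,h), edge(h,a)
round 3: derive conn(e,b) via R1 from conn(e,j), edge(j,b)
round 3: derive conn(e,i) via R1 from conn(e,h), edge(h,i)
round 3: derive conn(h,j) via R1 from conn(h,a), edge(a,j)
round 3: derive conn(j,b) via R1 from conn(j,j), edge(j,b)
round 3: derive conn(j,i) via R1 from conn(j,h), edge(h,i)

yes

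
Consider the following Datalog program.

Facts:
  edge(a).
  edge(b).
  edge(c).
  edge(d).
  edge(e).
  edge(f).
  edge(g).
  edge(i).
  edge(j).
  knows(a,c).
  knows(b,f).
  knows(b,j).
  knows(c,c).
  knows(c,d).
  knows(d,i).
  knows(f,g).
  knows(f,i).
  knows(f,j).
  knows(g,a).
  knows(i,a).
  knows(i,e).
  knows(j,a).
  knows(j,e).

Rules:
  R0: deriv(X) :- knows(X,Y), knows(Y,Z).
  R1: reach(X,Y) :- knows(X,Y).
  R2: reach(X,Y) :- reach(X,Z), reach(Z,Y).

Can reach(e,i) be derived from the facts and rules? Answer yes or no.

round 1: derive reach(a,c) via R1 from knows(a,c)
round 1: derive reach(b,f) via R1 from knows(b,f)
round 1: derive reach(b,j) via R1 from knows(b,j)
round 1: derive reach(c,c) via R1 from knows(c,c)
round 1: derive reach(c,d) via R1 from knows(c,d)
round 1: derive reach(d,i) via R1 from knows(d,i)
round 1: derive reach(f,g) via R1 from knows(f,g)
round 1: derive reach(f,i) via R1 from knows(f,i)
round 1: derive reach(f,j) via R1 from knows(f,j)
round 1: derive reach(g,a) via R1 from knows(g,a)
round 1: derive reach(i,a) via R1 from knows(i,a)
round 1: derive reach(i,e) via R1 from knows(i,e)
round 1: derive reach(j,a) via R1 from knows(j,a)
round 1: derive reach(j,e) via R1 from knows(j,e)
round 2: derive reach(a,d) via R2 from reach(a,c), reach(c,d)
round 2: derive reach(b,a) via R2 from reach(b,j), reach(j,a)
round 2: derive reach(b,e) via R2 from reach(b,j), reach(j,e)
round 2: derive reach(b,g) via R2 from reach(b,f), reach(f,g)
round 2: derive reach(b,i) via R2 from reach(b,f), reach(f,i)
round 2: derive reach(c,i) via R2 from reach(c,d), reach(d,i)
round 2: derive reach(d,a) via R2 from reach(d,i), reach(i,a)
round 2: derive reach(d,e) via R2 from reach(d,i), reach(i,e)
round 2: derive reach(f,a) via R2 from reach(f,g), reach(g,a)
round 2: derive reach(f,e) via R2 from reach(f,i), reach(i,e)
round 2: derive reach(g,c) via R2 from reach(g,a), reach(a,c)
round 2: derive reach(i,c) via R2 from reach(i,a), reach(a,c)
round 2: derive reach(j,c) via R2 from reach(j,a), reach(a,c)
round 3: derive reach(a,a) via R2 from reach(a,d), reach(d,a)
round 3: derive reach(a,e) via R2 from reach(a,d), reach(d,e)
round 3: derive reach(a,i) via R2 from reach(a,c), reach(c,i)
round 3: derive reach(b,c) via R2 from reach(b,a), reach(a,c)
round 3: derive reach(b,d) via R2 from reach(b,a), reach(a,d)
round 3: derive reach(c,a) via R2 from reach(c,d), reach(d,a)
round 3: derive reach(c,e) via R2 from reach(c,d), reach(d,e)
round 3: derive reach(d,c) via R2 from reach(d,a), reach(a,c)
round 3: derive reach(d,d) via R2 from reach(d,a), reach(a,d)
round 3: derive reach(f,c) via R2 from reach(f,a), reach(a,c)
round 3: derive reach(f,d) via R2 from reach(f,a), reach(a,d)
round 3: derive reach(g,d) via R2 from reach(g,a), reach(a,d)
round 3: derive reach(g,i) via R2 from reach(g,c), reach(c,i)
round 3: derive reach(i,d) via R2 from reach(i,a), reach(a,d)
round 3: derive reach(i,i) via R2 from reach(i,c), reach(c,i)
round 3: derive reach(j,d) via R2 from reach(j,a), reach(a,d)
round 3: derive reach(j,i) via R2 from reach(j,c), reach(c,i)
round 4: derive reach(g,e) via R2 from reach(g,a), reach(a,e)

no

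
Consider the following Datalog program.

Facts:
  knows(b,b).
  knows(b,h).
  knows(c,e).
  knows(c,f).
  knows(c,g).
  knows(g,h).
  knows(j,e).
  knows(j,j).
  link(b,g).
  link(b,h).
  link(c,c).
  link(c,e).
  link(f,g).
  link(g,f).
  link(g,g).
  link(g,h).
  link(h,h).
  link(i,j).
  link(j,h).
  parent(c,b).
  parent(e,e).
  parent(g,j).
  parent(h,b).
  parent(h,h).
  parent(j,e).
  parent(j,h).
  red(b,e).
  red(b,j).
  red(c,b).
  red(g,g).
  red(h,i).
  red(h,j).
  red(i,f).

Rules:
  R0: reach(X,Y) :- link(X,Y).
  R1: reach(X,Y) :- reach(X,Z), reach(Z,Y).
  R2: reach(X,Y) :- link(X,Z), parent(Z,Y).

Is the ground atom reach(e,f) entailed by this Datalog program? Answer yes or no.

round 1: derive reach(b,g) via R0 from link(b,g)
round 1: derive reach(b,h) via R0 from link(b,h)
round 1: derive reach(c,c) via R0 from link(c,c)
round 1: derive reach(c,e) via R0 from link(c,e)
round 1: derive reach(f,g) via R0 from link(f,g)
round 1: derive reach(g,f) via R0 from link(g,f)
round 1: derive reach(g,g) via R0 from link(g,g)
round 1: derive reach(g,h) via R0 from link(g,h)
round 1: derive reach(h,h) via R0 from link(h,h)
round 1: derive reach(i,j) via R0 from link(i,j)
round 1: derive reach(j,h) via R0 from link(j,h)
round 1: derive reach(b,b) via R2 from link(b,h), parent(h,b)
round 1: derive reach(b,j) via R2 from link(b,g), parent(g,j)
round 1: derive reach(c,b) via R2 from link(c,c), parent(c,b)
round 1: derive reach(f,j) via R2 from link(f,g), parent(g,j)
round 1: derive reach(g,b) via R2 from link(g,h), parent(h,b)
round 1: derive reach(g,j) via R2 from link(g,g), parent(g,j)
round 1: derive reach(h,b) via R2 from link(h,h), parent(h,b)
round 1: derive reach(i,e) via R2 from link(i,j), parent(j,e)
round 1: derive reach(i,h) via R2 from link(i,j), parent(j,h)
round 1: derive reach(j,b) via R2 from link(j,h), parent(h,b)
round 2: derive reach(b,f) via R1 from reach(b,g), reach(g,f)
round 2: derive reach(c,g) via R1 from reach(c,b), reach(b,g)
round 2: derive reach(c,h) via R1 from reach(c,b), reach(b,h)
round 2: derive reach(c,j) via R1 from reach(c,b), reach(b,j)
round 2: derive reach(f,b) via R1 from reach(f,g), reach(g,b)
round 2: derive reach(f,f) via R1 from reach(f,g), reach(g,f)
round 2: derive reach(f,h) via R1 from reach(f,g), reach(g,h)
round 2: derive reach(h,g) via R1 from reach(h,b), reach(b,g)
round 2: derive reach(h,j) via R1 from reach(h,b), reach(b,j)
round 2: derive reach(i,b) via R1 from reach(i,h), reach(h,b)
round 2: derive reach(j,g) via R1 from reach(j,b), reach(b,g)
round 2: derive reach(j,j) via R1 from reach(j,b), reach(b,j)
round 3: derive reach(c,f) via R1 from reach(c,b), reach(b,f)
round 3: derive reach(h,f) via R1 from reach(h,b), reach(b,f)
round 3: derive reach(i,f) via R1 from reach(i,b), reach(b,f)
round 3: derive reach(i,g) via R1 from reach(i,b), reach(b,g)
round 3: derive reach(j,f) via R1 from reach(j,b), reach(b,f)

no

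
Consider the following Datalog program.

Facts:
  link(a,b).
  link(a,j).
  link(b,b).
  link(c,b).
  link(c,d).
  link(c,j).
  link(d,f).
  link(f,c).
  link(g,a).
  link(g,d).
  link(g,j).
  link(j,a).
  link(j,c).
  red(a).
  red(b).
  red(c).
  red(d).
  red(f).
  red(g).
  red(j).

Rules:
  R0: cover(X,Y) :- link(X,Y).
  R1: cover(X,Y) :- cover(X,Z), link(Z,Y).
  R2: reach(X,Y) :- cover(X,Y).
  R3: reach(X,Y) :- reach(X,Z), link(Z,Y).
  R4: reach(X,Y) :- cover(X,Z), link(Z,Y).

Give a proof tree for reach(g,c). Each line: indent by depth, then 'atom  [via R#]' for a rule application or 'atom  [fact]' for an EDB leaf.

reach(g,c)  [via R4]
  cover(g,j)  [via R0]
    link(g,j)  [fact]
  link(j,c)  [fact]

round 1: derive cover(a,b) via R0 from link(a,b)
round 1: derive cover(a,j) via R0 from link(a,j)
round 1: derive cover(b,b) via R0 from link(b,b)
round 1: derive cover(c,b) via R0 from link(c,b)
round 1: derive cover(c,d) via R0 from link(c,d)
round 1: derive cover(c,j) via R0 from link(c,j)
round 1: derive cover(d,f) via R0 from link(d,f)
round 1: derive cover(f,c) via R0 from link(f,c)
round 1: derive cover(g,a) via R0 from link(g,a)
round 1: derive cover(g,d) via R0 from link(g,d)
round 1: derive cover(g,j) via R0 from link(g,j)
round 1: derive cover(j,a) via R0 from link(j,a)
round 1: derive cover(j,c) via R0 from link(j,c)
round 2: derive cover(a,a) via R1 from cover(a,j), link(j,a)
round 2: derive cover(a,c) via R1 from cover(a,j), link(j,c)
round 2: derive cover(c,a) via R1 from cover(c,j), link(j,a)
round 2: derive cover(c,c) via R1 from cover(c,j), link(j,c)
round 2: derive cover(c,f) via R1 from cover(c,d), link(d,f)
round 2: derive cover(d,c) via R1 from cover(d,f), link(f,c)
round 2: derive cover(f,b) via R1 from cover(f,c), link(c,b)
round 2: derive cover(f,d) via R1 from cover(f,c), link(c,d)
round 2: derive cover(f,j) via R1 from cover(f,c), link(c,j)
round 2: derive cover(g,b) via R1 from cover(g,a), link(a,b)
round 2: derive cover(g,c) via R1 from cover(g,j), link(j,c)
round 2: derive cover(g,f) via R1 from cover(g,d), link(d,f)
round 2: derive cover(j,b) via R1 from cover(j,a), link(a,b)
round 2: derive cover(j,d) via R1 from cover(j,c), link(c,d)
round 2: derive cover(j,j) via R1 from cover(j,a), link(a,j)
round 2: derive reach(a,b) via R2 from cover(a,b)
round 2: derive reach(a,j) via R2 from cover(a,j)
round 2: derive reach(b,b) via R2 from cover(b,b)
round 2: derive reach(c,b) via R2 from cover(c,b)
round 2: derive reach(c,d) via R2 from cover(c,d)
round 2: derive reach(c,j) via R2 from cover(c,j)
round 2: derive reach(d,f) via R2 from cover(d,f)
round 2: derive reach(f,c) via R2 from cover(f,c)
round 2: derive reach(g,a) via R2 from cover(g,a)
round 2: derive reach(g,d) via R2 from cover(g,d)
round 2: derive reach(g,j) via R2 from cover(g,j)
round 2: derive reach(j,a) via R2 from cover(j,a)
round 2: derive reach(j,c) via R2 from cover(j,c)
round 2: derive reach(a,a) via R4 from cover(a,j), link(j,a)
round 2: derive reach(a,c) via R4 from cover(a,j), link(j,c)
round 2: derive reach(c,a) via R4 from cover(c,j), link(j,a)
round 2: derive reach(c,c) via R4 from cover(c,j), link(j,c)
round 2: derive reach(c,f) via R4 from cover(c,d), link(d,f)
round 2: derive reach(d,c) via R4 from cover(d,f), link(f,c)
round 2: derive reach(f,b) via R4 from cover(f,c), link(c,b)
round 2: derive reach(f,d) via R4 from cover(f,c), link(c,d)
round 2: derive reach(f,j) via R4 from cover(f,c), link(c,j)
round 2: derive reach(g,b) via R4 from cover(g,a), link(a,b)
round 2: derive reach(g,c) via R4 from cover(g,j), link(j,c)
round 2: derive reach(g,f) via R4 from cover(g,d), link(d,f)
round 2: derive reach(j,b) via R4 from cover(j,a), link(a,b)
round 2: derive reach(j,d) via R4 from cover(j,c), link(c,d)
round 2: derive reach(j,j) via R4 from cover(j,a), link(a,j)
round 3: derive cover(a,d) via R1 from cover(a,c), link(c,d)
round 3: derive cover(d,b) via R1 from cover(d,c), link(c,b)
round 3: derive cover(d,d) via R1 from cover(d,c), link(c,d)
round 3: derive cover(d,j) via R1 from cover(d,c), link(c,j)
round 3: derive cover(f,a) via R1 from cover(f,j), link(j,a)
round 3: derive cover(f,f) via R1 from cover(f,d), link(d,f)
round 3: derive cover(j,f) via R1 from cover(j,d), link(d,f)
round 3: derive reach(a,d) via R3 from reach(a,c), link(c,d)
round 3: derive reach(d,b) via R3 from reach(d,c), link(c,b)
round 3: derive reach(d,d) via R3 from reach(d,c), link(c,d)
round 3: derive reach(d,j) via R3 from reach(d,c), link(c,j)
round 3: derive reach(f,a) via R3 from reach(f,j), link(j,a)
round 3: derive reach(f,f) via R3 from reach(f,d), link(d,f)
round 3: derive reach(j,f) via R3 from reach(j,d), link(d,f)
round 4: derive cover(a,f) via R1 from cover(a,d), link(d,f)
round 4: derive cover(d,a) via R1 from cover(d,j), link(j,a)
round 4: derive reach(a,f) via R3 from reach(a,d), link(d,f)
round 4: derive reach(d,a) via R3 from reach(d,j), link(j,a)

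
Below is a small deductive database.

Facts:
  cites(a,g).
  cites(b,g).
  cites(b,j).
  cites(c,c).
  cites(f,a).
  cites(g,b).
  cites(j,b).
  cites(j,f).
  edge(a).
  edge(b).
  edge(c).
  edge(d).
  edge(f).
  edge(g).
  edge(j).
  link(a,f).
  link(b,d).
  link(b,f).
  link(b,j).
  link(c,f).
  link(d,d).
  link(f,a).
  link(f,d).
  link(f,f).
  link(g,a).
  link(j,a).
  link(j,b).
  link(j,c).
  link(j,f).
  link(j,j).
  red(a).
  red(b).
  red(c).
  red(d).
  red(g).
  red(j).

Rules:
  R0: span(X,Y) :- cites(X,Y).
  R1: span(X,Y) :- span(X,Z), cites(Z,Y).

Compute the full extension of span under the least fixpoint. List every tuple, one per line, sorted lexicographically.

round 1: derive span(a,g) via R0 from cites(a,g)
round 1: derive span(b,g) via R0 from cites(b,g)
round 1: derive span(b,j) via R0 from cites(b,j)
round 1: derive span(c,c) via R0 from cites(c,c)
round 1: derive span(f,a) via R0 from cites(f,a)
round 1: derive span(g,b) via R0 from cites(g,b)
round 1: derive span(j,b) via R0 from cites(j,b)
round 1: derive span(j,f) via R0 from cites(j,f)
round 2: derive span(a,b) via R1 from span(a,g), cites(g,b)
round 2: derive span(b,b) via R1 from span(b,g), cites(g,b)
round 2: derive span(b,f) via R1 from span(b,j), cites(j,f)
round 2: derive span(f,g) via R1 from span(f,a), cites(a,g)
round 2: derive span(g,g) via R1 from span(g,b), cites(b,g)
round 2: derive span(g,j) via R1 from span(g,b), cites(b,j)
round 2: derive span(j,a) via R1 from span(j,f), cites(f,a)
round 2: derive span(j,g) via R1 from span(j,b), cites(b,g)
round 2: derive span(j,j) via R1 from span(j,b), cites(b,j)
round 3: derive span(a,j) via R1 from span(a,b), cites(b,j)
round 3: derive span(b,a) via R1 from span(b,f), cites(f,a)
round 3: derive span(f,b) via R1 from span(f,g), cites(g,b)
round 3: derive span(g,f) via R1 from span(g,j), cites(j,f)
round 4: derive span(a,f) via R1 from span(a,j), cites(j,f)
round 4: derive span(f,j) via R1 from span(f,b), cites(b,j)
round 4: derive span(g,a) via R1 from span(g,f), cites(f,a)
round 5: derive span(a,a) via R1 from span(a,f), cites(f,a)
round 5: derive span(f,f) via R1 from span(f,j), cites(j,f)

span(a,a)
span(a,b)
span(a,f)
span(a,g)
span(a,j)
span(b,a)
span(b,b)
span(b,f)
span(b,g)
span(b,j)
span(c,c)
span(f,a)
span(f,b)
span(f,f)
span(f,g)
span(f,j)
span(g,a)
span(g,b)
span(g,f)
span(g,g)
span(g,j)
span(j,a)
span(j,b)
span(j,f)
span(j,g)
span(j,j)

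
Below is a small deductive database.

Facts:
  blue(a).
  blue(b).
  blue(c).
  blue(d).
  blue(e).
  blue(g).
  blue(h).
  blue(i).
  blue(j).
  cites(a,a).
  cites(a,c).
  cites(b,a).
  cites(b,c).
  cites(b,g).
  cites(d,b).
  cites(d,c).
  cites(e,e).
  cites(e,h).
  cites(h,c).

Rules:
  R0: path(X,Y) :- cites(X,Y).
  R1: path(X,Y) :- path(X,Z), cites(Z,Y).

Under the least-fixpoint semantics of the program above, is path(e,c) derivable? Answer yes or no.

round 1: derive path(a,a) via R0 from cites(a,a)
round 1: derive path(a,c) via R0 from cites(a,c)
round 1: derive path(b,a) via R0 from cites(b,a)
round 1: derive path(b,c) via R0 from cites(b,c)
round 1: derive path(b,g) via R0 from cites(b,g)
round 1: derive path(d,b) via R0 from cites(d,b)
round 1: derive path(d,c) via R0 from cites(d,c)
round 1: derive path(e,e) via R0 from cites(e,e)
round 1: derive path(e,h) via R0 from cites(e,h)
round 1: derive path(h,c) via R0 from cites(h,c)
round 2: derive path(d,a) via R1 from path(d,b), cites(b,a)
round 2: derive path(d,g) via R1 from path(d,b), cites(b,g)
round 2: derive path(e,c) via R1 from path(e,h), cites(h,c)

yes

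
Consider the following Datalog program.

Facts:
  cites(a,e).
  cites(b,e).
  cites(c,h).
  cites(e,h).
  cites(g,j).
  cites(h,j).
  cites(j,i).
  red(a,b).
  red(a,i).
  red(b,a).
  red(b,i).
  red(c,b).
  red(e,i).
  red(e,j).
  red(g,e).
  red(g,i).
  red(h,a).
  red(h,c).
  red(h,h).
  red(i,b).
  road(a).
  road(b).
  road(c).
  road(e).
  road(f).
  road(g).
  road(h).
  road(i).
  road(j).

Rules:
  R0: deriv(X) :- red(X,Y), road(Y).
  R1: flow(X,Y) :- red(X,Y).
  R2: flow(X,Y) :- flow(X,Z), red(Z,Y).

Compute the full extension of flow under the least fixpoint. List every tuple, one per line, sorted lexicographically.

round 1: derive flow(a,b) via R1 from red(a,b)
round 1: derive flow(a,i) via R1 from red(a,i)
round 1: derive flow(b,a) via R1 from red(b,a)
round 1: derive flow(b,i) via R1 from red(b,i)
round 1: derive flow(c,b) via R1 from red(c,b)
round 1: derive flow(e,i) via R1 from red(e,i)
round 1: derive flow(e,j) via R1 from red(e,j)
round 1: derive flow(g,e) via R1 from red(g,e)
round 1: derive flow(g,i) via R1 from red(g,i)
round 1: derive flow(h,a) via R1 from red(h,a)
round 1: derive flow(h,c) via R1 from red(h,c)
round 1: derive flow(h,h) via R1 from red(h,h)
round 1: derive flow(i,b) via R1 from red(i,b)
round 2: derive flow(a,a) via R2 from flow(a,b), red(b,a)
round 2: derive flow(b,b) via R2 from flow(b,a), red(a,b)
round 2: derive flow(c,a) via R2 from flow(c,b), red(b,a)
round 2: derive flow(c,i) via R2 from flow(c,b), red(b,i)
round 2: derive flow(e,b) via R2 from flow(e,i), red(i,b)
round 2: derive flow(g,b) via R2 from flow(g,i), red(i,b)
round 2: derive flow(g,j) via R2 from flow(g,e), red(e,j)
round 2: derive flow(h,b) via R2 from flow(h,a), red(a,b)
round 2: derive flow(h,i) via R2 from flow(h,a), red(a,i)
round 2: derive flow(i,a) via R2 from flow(i,b), red(b,a)
round 2: derive flow(i,i) via R2 from flow(i,b), red(b,i)
round 3: derive flow(e,a) via R2 from flow(e,b), red(b,a)
round 3: derive flow(g,a) via R2 from flow(g,b), red(b,a)

flow(a,a)
flow(a,b)
flow(a,i)
flow(b,a)
flow(b,b)
flow(b,i)
flow(c,a)
flow(c,b)
flow(c,i)
flow(e,a)
flow(e,b)
flow(e,i)
flow(e,j)
flow(g,a)
flow(g,b)
flow(g,e)
flow(g,i)
flow(g,j)
flow(h,a)
flow(h,b)
flow(h,c)
flow(h,h)
flow(h,i)
flow(i,a)
flow(i,b)
flow(i,i)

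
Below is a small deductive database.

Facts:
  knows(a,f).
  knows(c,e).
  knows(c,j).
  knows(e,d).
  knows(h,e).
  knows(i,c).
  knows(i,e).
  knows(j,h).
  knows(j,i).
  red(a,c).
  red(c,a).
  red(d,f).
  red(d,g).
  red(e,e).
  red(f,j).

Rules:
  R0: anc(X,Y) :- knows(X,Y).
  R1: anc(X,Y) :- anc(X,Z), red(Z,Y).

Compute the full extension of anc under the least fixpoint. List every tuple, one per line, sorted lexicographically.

anc(a,f)
anc(a,j)
anc(c,e)
anc(c,j)
anc(e,d)
anc(e,f)
anc(e,g)
anc(e,j)
anc(h,e)
anc(i,a)
anc(i,c)
anc(i,e)
anc(j,h)
anc(j,i)

round 1: derive anc(a,f) via R0 from knows(a,f)
round 1: derive anc(c,e) via R0 from knows(c,e)
round 1: derive anc(c,j) via R0 from knows(c,j)
round 1: derive anc(e,d) via R0 from knows(e,d)
round 1: derive anc(h,e) via R0 from knows(h,e)
round 1: derive anc(i,c) via R0 from knows(i,c)
round 1: derive anc(i,e) via R0 from knows(i,e)
round 1: derive anc(j,h) via R0 from knows(j,h)
round 1: derive anc(j,i) via R0 from knows(j,i)
round 2: derive anc(a,j) via R1 from anc(a,f), red(f,j)
round 2: derive anc(e,f) via R1 from anc(e,d), red(d,f)
round 2: derive anc(e,g) via R1 from anc(e,d), red(d,g)
round 2: derive anc(i,a) via R1 from anc(i,c), red(c,a)
round 3: derive anc(e,j) via R1 from anc(e,f), red(f,j)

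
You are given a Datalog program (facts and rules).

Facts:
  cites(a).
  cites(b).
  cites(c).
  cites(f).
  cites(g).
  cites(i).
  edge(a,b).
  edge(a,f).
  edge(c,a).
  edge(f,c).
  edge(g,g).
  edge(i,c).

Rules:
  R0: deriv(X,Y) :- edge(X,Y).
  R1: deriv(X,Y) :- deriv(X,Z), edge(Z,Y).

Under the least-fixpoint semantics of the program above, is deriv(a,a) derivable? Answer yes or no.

round 1: derive deriv(a,b) via R0 from edge(a,b)
round 1: derive deriv(a,f) via R0 from edge(a,f)
round 1: derive deriv(c,a) via R0 from edge(c,a)
round 1: derive deriv(f,c) via R0 from edge(f,c)
round 1: derive deriv(g,g) via R0 from edge(g,g)
round 1: derive deriv(i,c) via R0 from edge(i,c)
round 2: derive deriv(a,c) via R1 from deriv(a,f), edge(f,c)
round 2: derive deriv(c,b) via R1 from deriv(c,a), edge(a,b)
round 2: derive deriv(c,f) via R1 from deriv(c,a), edge(a,f)
round 2: derive deriv(f,a) via R1 from deriv(f,c), edge(c,a)
round 2: derive deriv(i,a) via R1 from deriv(i,c), edge(c,a)
round 3: derive deriv(a,a) via R1 from deriv(a,c), edge(c,a)
round 3: derive deriv(c,c) via R1 from deriv(c,f), edge(f,c)
round 3: derive deriv(f,b) via R1 from deriv(f,a), edge(a,b)
round 3: derive deriv(f,f) via R1 from deriv(f,a), edge(a,f)
round 3: derive deriv(i,b) via R1 from deriv(i,a), edge(a,b)
round 3: derive deriv(i,f) via R1 from deriv(i,a), edge(a,f)

yes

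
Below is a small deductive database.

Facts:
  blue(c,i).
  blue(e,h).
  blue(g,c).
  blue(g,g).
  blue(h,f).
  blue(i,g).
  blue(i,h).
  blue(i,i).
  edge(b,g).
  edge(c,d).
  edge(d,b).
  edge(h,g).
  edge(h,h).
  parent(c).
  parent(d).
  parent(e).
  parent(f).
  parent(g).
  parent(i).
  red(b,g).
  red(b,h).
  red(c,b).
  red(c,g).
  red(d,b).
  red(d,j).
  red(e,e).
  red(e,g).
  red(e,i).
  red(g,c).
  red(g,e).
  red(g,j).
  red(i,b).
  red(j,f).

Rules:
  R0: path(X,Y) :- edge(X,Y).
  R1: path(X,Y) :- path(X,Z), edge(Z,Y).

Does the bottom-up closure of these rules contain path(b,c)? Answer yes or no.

no

round 1: derive path(b,g) via R0 from edge(b,g)
round 1: derive path(c,d) via R0 from edge(c,d)
round 1: derive path(d,b) via R0 from edge(d,b)
round 1: derive path(h,g) via R0 from edge(h,g)
round 1: derive path(h,h) via R0 from edge(h,h)
round 2: derive path(c,b) via R1 from path(c,d), edge(d,b)
round 2: derive path(d,g) via R1 from path(d,b), edge(b,g)
round 3: derive path(c,g) via R1 from path(c,b), edge(b,g)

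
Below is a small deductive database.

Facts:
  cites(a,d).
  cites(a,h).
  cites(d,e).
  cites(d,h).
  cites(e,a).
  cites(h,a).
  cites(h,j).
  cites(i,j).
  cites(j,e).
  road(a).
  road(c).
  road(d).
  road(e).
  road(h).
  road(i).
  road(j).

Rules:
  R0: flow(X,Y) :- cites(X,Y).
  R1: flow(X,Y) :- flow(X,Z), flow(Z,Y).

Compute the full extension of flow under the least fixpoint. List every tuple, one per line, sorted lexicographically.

round 1: derive flow(a,d) via R0 from cites(a,d)
round 1: derive flow(a,h) via R0 from cites(a,h)
round 1: derive flow(d,e) via R0 from cites(d,e)
round 1: derive flow(d,h) via R0 from cites(d,h)
round 1: derive flow(e,a) via R0 from cites(e,a)
round 1: derive flow(h,a) via R0 from cites(h,a)
round 1: derive flow(h,j) via R0 from cites(h,j)
round 1: derive flow(i,j) via R0 from cites(i,j)
round 1: derive flow(j,e) via R0 from cites(j,e)
round 2: derive flow(a,a) via R1 from flow(a,h), flow(h,a)
round 2: derive flow(a,e) via R1 from flow(a,d), flow(d,e)
round 2: derive flow(a,j) via R1 from flow(a,h), flow(h,j)
round 2: derive flow(d,a) via R1 from flow(d,e), flow(e,a)
round 2: derive flow(d,j) via R1 from flow(d,h), flow(h,j)
round 2: derive flow(e,d) via R1 from flow(e,a), flow(a,d)
round 2: derive flow(e,h) via R1 from flow(e,a), flow(a,h)
round 2: derive flow(h,d) via R1 from flow(h,a), flow(a,d)
round 2: derive flow(h,e) via R1 from flow(h,j), flow(j,e)
round 2: derive flow(h,h) via R1 from flow(h,a), flow(a,h)
round 2: derive flow(i,e) via R1 from flow(i,j), flow(j,e)
round 2: derive flow(j,a) via R1 from flow(j,e), flow(e,a)
round 3: derive flow(d,d) via R1 from flow(d,a), flow(a,d)
round 3: derive flow(e,e) via R1 from flow(e,a), flow(a,e)
round 3: derive flow(e,j) via R1 from flow(e,a), flow(a,j)
round 3: derive flow(i,a) via R1 from flow(i,e), flow(e,a)
round 3: derive flow(i,d) via R1 from flow(i,e), flow(e,d)
round 3: derive flow(i,h) via R1 from flow(i,e), flow(e,h)
round 3: derive flow(j,d) via R1 from flow(j,a), flow(a,d)
round 3: derive flow(j,h) via R1 from flow(j,a), flow(a,h)
round 3: derive flow(j,j) via R1 from flow(j,a), flow(a,j)

flow(a,a)
flow(a,d)
flow(a,e)
flow(a,h)
flow(a,j)
flow(d,a)
flow(d,d)
flow(d,e)
flow(d,h)
flow(d,j)
flow(e,a)
flow(e,d)
flow(e,e)
flow(e,h)
flow(e,j)
flow(h,a)
flow(h,d)
flow(h,e)
flow(h,h)
flow(h,j)
flow(i,a)
flow(i,d)
flow(i,e)
flow(i,h)
flow(i,j)
flow(j,a)
flow(j,d)
flow(j,e)
flow(j,h)
flow(j,j)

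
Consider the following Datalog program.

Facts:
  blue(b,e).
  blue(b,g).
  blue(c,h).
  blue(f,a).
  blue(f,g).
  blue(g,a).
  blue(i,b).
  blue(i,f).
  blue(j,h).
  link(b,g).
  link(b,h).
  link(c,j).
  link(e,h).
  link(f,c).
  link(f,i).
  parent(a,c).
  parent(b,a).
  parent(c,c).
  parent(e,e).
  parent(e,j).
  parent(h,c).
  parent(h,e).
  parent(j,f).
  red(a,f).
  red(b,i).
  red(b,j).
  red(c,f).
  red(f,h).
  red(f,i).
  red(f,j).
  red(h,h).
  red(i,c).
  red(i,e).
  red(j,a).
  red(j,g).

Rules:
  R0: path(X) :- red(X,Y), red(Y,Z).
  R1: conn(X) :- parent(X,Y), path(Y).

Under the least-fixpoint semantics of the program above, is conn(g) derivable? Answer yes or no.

no

round 1: derive path(a) via R0 from red(a,f), red(f,h)
round 1: derive path(b) via R0 from red(b,i), red(i,c)
round 1: derive path(c) via R0 from red(c,f), red(f,h)
round 1: derive path(f) via R0 from red(f,h), red(h,h)
round 1: derive path(h) via R0 from red(h,h), red(h,h)
round 1: derive path(i) via R0 from red(i,c), red(c,f)
round 1: derive path(j) via R0 from red(j,a), red(a,f)
round 2: derive conn(a) via R1 from parent(a,c), path(c)
round 2: derive conn(b) via R1 from parent(b,a), path(a)
round 2: derive conn(c) via R1 from parent(c,c), path(c)
round 2: derive conn(e) via R1 from parent(e,j), path(j)
round 2: derive conn(h) via R1 from parent(h,c), path(c)
round 2: derive conn(j) via R1 from parent(j,f), path(f)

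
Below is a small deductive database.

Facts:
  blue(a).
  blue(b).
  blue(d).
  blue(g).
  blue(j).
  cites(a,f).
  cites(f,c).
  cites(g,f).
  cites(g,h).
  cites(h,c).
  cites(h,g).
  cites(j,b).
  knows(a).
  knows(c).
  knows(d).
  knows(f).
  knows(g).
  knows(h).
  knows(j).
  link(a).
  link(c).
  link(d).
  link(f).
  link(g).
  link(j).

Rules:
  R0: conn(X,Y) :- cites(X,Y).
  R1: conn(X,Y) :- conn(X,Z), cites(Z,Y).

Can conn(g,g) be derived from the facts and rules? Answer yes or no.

round 1: derive conn(a,f) via R0 from cites(a,f)
round 1: derive conn(f,c) via R0 from cites(f,c)
round 1: derive conn(g,f) via R0 from cites(g,f)
round 1: derive conn(g,h) via R0 from cites(g,h)
round 1: derive conn(h,c) via R0 from cites(h,c)
round 1: derive conn(h,g) via R0 from cites(h,g)
round 1: derive conn(j,b) via R0 from cites(j,b)
round 2: derive conn(a,c) via R1 from conn(a,f), cites(f,c)
round 2: derive conn(g,c) via R1 from conn(g,f), cites(f,c)
round 2: derive conn(g,g) via R1 from conn(g,h), cites(h,g)
round 2: derive conn(h,f) via R1 from conn(h,g), cites(g,f)
round 2: derive conn(h,h) via R1 from conn(h,g), cites(g,h)

yes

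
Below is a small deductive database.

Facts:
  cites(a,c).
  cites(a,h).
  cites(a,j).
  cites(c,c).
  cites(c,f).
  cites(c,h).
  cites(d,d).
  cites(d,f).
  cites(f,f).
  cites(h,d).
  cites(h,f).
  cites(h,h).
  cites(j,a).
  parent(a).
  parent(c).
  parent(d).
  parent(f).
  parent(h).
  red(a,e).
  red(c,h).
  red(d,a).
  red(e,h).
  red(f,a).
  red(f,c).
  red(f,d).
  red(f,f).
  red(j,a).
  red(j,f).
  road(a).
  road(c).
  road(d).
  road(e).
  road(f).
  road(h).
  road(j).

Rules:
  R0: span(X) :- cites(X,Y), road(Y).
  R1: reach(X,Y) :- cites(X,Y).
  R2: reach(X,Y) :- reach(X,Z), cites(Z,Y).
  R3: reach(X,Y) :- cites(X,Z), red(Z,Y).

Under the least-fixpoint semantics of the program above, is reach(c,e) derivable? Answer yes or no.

no

round 1: derive reach(a,c) via R1 from cites(a,c)
round 1: derive reach(a,h) via R1 from cites(a,h)
round 1: derive reach(a,j) via R1 from cites(a,j)
round 1: derive reach(c,c) via R1 from cites(c,c)
round 1: derive reach(c,f) via R1 from cites(c,f)
round 1: derive reach(c,h) via R1 from cites(c,h)
round 1: derive reach(d,d) via R1 from cites(d,d)
round 1: derive reach(d,f) via R1 from cites(d,f)
round 1: derive reach(f,f) via R1 from cites(f,f)
round 1: derive reach(h,d) via R1 from cites(h,d)
round 1: derive reach(h,f) via R1 from cites(h,f)
round 1: derive reach(h,h) via R1 from cites(h,h)
round 1: derive reach(j,a) via R1 from cites(j,a)
round 1: derive reach(a,a) via R3 from cites(a,j), red(j,a)
round 1: derive reach(a,f) via R3 from cites(a,j), red(j,f)
round 1: derive reach(c,a) via R3 from cites(c,f), red(f,a)
round 1: derive reach(c,d) via R3 from cites(c,f), red(f,d)
round 1: derive reach(d,a) via R3 from cites(d,d), red(d,a)
round 1: derive reach(d,c) via R3 from cites(d,f), red(f,c)
round 1: derive reach(f,a) via R3 from cites(f,f), red(f,a)
round 1: derive reach(f,c) via R3 from cites(f,f), red(f,c)
round 1: derive reach(f,d) via R3 from cites(f,f), red(f,d)
round 1: derive reach(h,a) via R3 from cites(h,d), red(d,a)
round 1: derive reach(h,c) via R3 from cites(h,f), red(f,c)
round 1: derive reach(j,e) via R3 from cites(j,a), red(a,e)
round 2: derive reach(a,d) via R2 from reach(a,h), cites(h,d)
round 2: derive reach(c,j) via R2 from reach(c,a), cites(a,j)
round 2: derive reach(d,h) via R2 from reach(d,a), cites(a,h)
round 2: derive reach(d,j) via R2 from reach(d,a), cites(a,j)
round 2: derive reach(f,h) via R2 from reach(f,a), cites(a,h)
round 2: derive reach(f,j) via R2 from reach(f,a), cites(a,j)
round 2: derive reach(h,j) via R2 from reach(h,a), cites(a,j)
round 2: derive reach(j,c) via R2 from reach(j,a), cites(a,c)
round 2: derive reach(j,h) via R2 from reach(j,a), cites(a,h)
round 2: derive reach(j,j) via R2 from reach(j,a), cites(a,j)
round 3: derive reach(j,d) via R2 from reach(j,h), cites(h,d)
round 3: derive reach(j,f) via R2 from reach(j,c), cites(c,f)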